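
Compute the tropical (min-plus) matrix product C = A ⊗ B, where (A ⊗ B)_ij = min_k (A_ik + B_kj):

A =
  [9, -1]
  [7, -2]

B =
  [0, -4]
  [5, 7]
A ⊗ B =
  [4, 5]
  [3, 3]

Apply the min-plus product entry-by-entry:
  C[0][0] = min over k of (A[0][0] + B[0][0] = 9 + 0 = 9, A[0][1] + B[1][0] = -1 + 5 = 4) = 4 (attained at k = 1)
  C[0][1] = min over k of (A[0][0] + B[0][1] = 9 + -4 = 5, A[0][1] + B[1][1] = -1 + 7 = 6) = 5 (attained at k = 0)
  C[1][0] = min over k of (A[1][0] + B[0][0] = 7 + 0 = 7, A[1][1] + B[1][0] = -2 + 5 = 3) = 3 (attained at k = 1)
  C[1][1] = min over k of (A[1][0] + B[0][1] = 7 + -4 = 3, A[1][1] + B[1][1] = -2 + 7 = 5) = 3 (attained at k = 0)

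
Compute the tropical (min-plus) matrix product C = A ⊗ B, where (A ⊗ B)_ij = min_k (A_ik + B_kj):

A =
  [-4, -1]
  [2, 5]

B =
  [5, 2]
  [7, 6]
A ⊗ B =
  [1, -2]
  [7, 4]

Apply the min-plus product entry-by-entry:
  C[0][0] = min over k of (A[0][0] + B[0][0] = -4 + 5 = 1, A[0][1] + B[1][0] = -1 + 7 = 6) = 1 (attained at k = 0)
  C[0][1] = min over k of (A[0][0] + B[0][1] = -4 + 2 = -2, A[0][1] + B[1][1] = -1 + 6 = 5) = -2 (attained at k = 0)
  C[1][0] = min over k of (A[1][0] + B[0][0] = 2 + 5 = 7, A[1][1] + B[1][0] = 5 + 7 = 12) = 7 (attained at k = 0)
  C[1][1] = min over k of (A[1][0] + B[0][1] = 2 + 2 = 4, A[1][1] + B[1][1] = 5 + 6 = 11) = 4 (attained at k = 0)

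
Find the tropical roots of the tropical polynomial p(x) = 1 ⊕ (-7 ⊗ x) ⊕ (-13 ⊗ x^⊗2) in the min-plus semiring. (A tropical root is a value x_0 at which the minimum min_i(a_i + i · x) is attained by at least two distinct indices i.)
Roots: {6, 8}

Each tropical root is a break point of the lower envelope of the lines y = a_i + i · x (there are 3 lines, with slopes 0, 1, ..., 2). Only the lines that attain the minimum somewhere contribute to roots; other lines are dominated. Here the surviving (envelope) indices are i = 2, i = 1, i = 0.
Intersections between consecutive envelope lines give the roots: for adjacent envelope indices i < j the intersection is x = (a_i − a_j) / (j − i). Reading off the sorted break points: {6, 8}.
Verification: at each break x_0, at least two indices attain the minimum of min_i(a_i + i · x_0).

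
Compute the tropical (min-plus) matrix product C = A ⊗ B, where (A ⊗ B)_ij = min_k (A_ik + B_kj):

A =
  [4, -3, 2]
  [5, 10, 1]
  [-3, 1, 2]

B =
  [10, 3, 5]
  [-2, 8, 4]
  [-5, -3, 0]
A ⊗ B =
  [-5, -1, 1]
  [-4, -2, 1]
  [-3, -1, 2]

Apply the min-plus product entry-by-entry:
  C[0][0] = min over k of (A[0][0] + B[0][0] = 4 + 10 = 14, A[0][1] + B[1][0] = -3 + -2 = -5, A[0][2] + B[2][0] = 2 + -5 = -3) = -5 (attained at k = 1)
  C[0][1] = min over k of (A[0][0] + B[0][1] = 4 + 3 = 7, A[0][1] + B[1][1] = -3 + 8 = 5, A[0][2] + B[2][1] = 2 + -3 = -1) = -1 (attained at k = 2)
  C[0][2] = min over k of (A[0][0] + B[0][2] = 4 + 5 = 9, A[0][1] + B[1][2] = -3 + 4 = 1, A[0][2] + B[2][2] = 2 + 0 = 2) = 1 (attained at k = 1)
  C[1][0] = min over k of (A[1][0] + B[0][0] = 5 + 10 = 15, A[1][1] + B[1][0] = 10 + -2 = 8, A[1][2] + B[2][0] = 1 + -5 = -4) = -4 (attained at k = 2)
  C[1][1] = min over k of (A[1][0] + B[0][1] = 5 + 3 = 8, A[1][1] + B[1][1] = 10 + 8 = 18, A[1][2] + B[2][1] = 1 + -3 = -2) = -2 (attained at k = 2)
  C[1][2] = min over k of (A[1][0] + B[0][2] = 5 + 5 = 10, A[1][1] + B[1][2] = 10 + 4 = 14, A[1][2] + B[2][2] = 1 + 0 = 1) = 1 (attained at k = 2)
  C[2][0] = min over k of (A[2][0] + B[0][0] = -3 + 10 = 7, A[2][1] + B[1][0] = 1 + -2 = -1, A[2][2] + B[2][0] = 2 + -5 = -3) = -3 (attained at k = 2)
  C[2][1] = min over k of (A[2][0] + B[0][1] = -3 + 3 = 0, A[2][1] + B[1][1] = 1 + 8 = 9, A[2][2] + B[2][1] = 2 + -3 = -1) = -1 (attained at k = 2)
  C[2][2] = min over k of (A[2][0] + B[0][2] = -3 + 5 = 2, A[2][1] + B[1][2] = 1 + 4 = 5, A[2][2] + B[2][2] = 2 + 0 = 2) = 2 (attained at k = 0)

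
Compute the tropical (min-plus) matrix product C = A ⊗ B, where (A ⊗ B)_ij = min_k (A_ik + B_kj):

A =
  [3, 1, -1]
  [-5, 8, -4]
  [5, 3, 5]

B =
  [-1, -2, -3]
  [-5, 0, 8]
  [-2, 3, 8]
A ⊗ B =
  [-4, 1, 0]
  [-6, -7, -8]
  [-2, 3, 2]

Apply the min-plus product entry-by-entry:
  C[0][0] = min over k of (A[0][0] + B[0][0] = 3 + -1 = 2, A[0][1] + B[1][0] = 1 + -5 = -4, A[0][2] + B[2][0] = -1 + -2 = -3) = -4 (attained at k = 1)
  C[0][1] = min over k of (A[0][0] + B[0][1] = 3 + -2 = 1, A[0][1] + B[1][1] = 1 + 0 = 1, A[0][2] + B[2][1] = -1 + 3 = 2) = 1 (attained at k = 0)
  C[0][2] = min over k of (A[0][0] + B[0][2] = 3 + -3 = 0, A[0][1] + B[1][2] = 1 + 8 = 9, A[0][2] + B[2][2] = -1 + 8 = 7) = 0 (attained at k = 0)
  C[1][0] = min over k of (A[1][0] + B[0][0] = -5 + -1 = -6, A[1][1] + B[1][0] = 8 + -5 = 3, A[1][2] + B[2][0] = -4 + -2 = -6) = -6 (attained at k = 0)
  C[1][1] = min over k of (A[1][0] + B[0][1] = -5 + -2 = -7, A[1][1] + B[1][1] = 8 + 0 = 8, A[1][2] + B[2][1] = -4 + 3 = -1) = -7 (attained at k = 0)
  C[1][2] = min over k of (A[1][0] + B[0][2] = -5 + -3 = -8, A[1][1] + B[1][2] = 8 + 8 = 16, A[1][2] + B[2][2] = -4 + 8 = 4) = -8 (attained at k = 0)
  C[2][0] = min over k of (A[2][0] + B[0][0] = 5 + -1 = 4, A[2][1] + B[1][0] = 3 + -5 = -2, A[2][2] + B[2][0] = 5 + -2 = 3) = -2 (attained at k = 1)
  C[2][1] = min over k of (A[2][0] + B[0][1] = 5 + -2 = 3, A[2][1] + B[1][1] = 3 + 0 = 3, A[2][2] + B[2][1] = 5 + 3 = 8) = 3 (attained at k = 0)
  C[2][2] = min over k of (A[2][0] + B[0][2] = 5 + -3 = 2, A[2][1] + B[1][2] = 3 + 8 = 11, A[2][2] + B[2][2] = 5 + 8 = 13) = 2 (attained at k = 0)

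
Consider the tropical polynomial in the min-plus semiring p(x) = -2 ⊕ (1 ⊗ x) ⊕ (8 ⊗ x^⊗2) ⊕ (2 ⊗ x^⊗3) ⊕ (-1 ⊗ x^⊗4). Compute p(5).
p(5) = -2

A tropical monomial a ⊗ x^⊗i evaluates to a + i · x. Evaluating each term at x = 5:
  Term 0 contributes -2 + 0 · 5 = -2
  Term 1 contributes 1 + 1 · 5 = 6
  Term 2 contributes 8 + 2 · 5 = 18
  Term 3 contributes 2 + 3 · 5 = 17
  Term 4 contributes -1 + 4 · 5 = 19
p(5) = ⊕ of these = min[-2, 6, 18, 17, 19] = -2.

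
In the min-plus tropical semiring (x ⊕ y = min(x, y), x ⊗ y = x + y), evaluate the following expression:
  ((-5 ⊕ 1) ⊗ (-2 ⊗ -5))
((-5 ⊕ 1) ⊗ (-2 ⊗ -5)) = -12

Expand innermost to outermost. Recall ⊕ takes the minimum of its arguments and ⊗ takes their sum. Working out the expression ((-5 ⊕ 1) ⊗ (-2 ⊗ -5)) gives -12.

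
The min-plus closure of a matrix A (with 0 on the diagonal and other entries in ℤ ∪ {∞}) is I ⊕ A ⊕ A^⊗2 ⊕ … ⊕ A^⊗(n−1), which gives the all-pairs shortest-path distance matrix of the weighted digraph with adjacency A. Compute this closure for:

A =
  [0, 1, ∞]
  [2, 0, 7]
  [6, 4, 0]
Closure =
  [0, 1, 8]
  [2, 0, 7]
  [6, 4, 0]

This is the Floyd-Warshall all-pairs shortest-path computation. For each intermediate vertex k = 0, 1, …, 2, update dist[i][j] ← min(dist[i][j], dist[i][k] + dist[k][j]). The final matrix gives, for each (i, j), the minimum total weight of any directed path from i to j (possibly empty when i = j).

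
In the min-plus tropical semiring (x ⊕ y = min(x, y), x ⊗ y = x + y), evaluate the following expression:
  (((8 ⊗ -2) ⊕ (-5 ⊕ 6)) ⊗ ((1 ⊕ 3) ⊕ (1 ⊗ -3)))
(((8 ⊗ -2) ⊕ (-5 ⊕ 6)) ⊗ ((1 ⊕ 3) ⊕ (1 ⊗ -3))) = -7

Expand innermost to outermost. Recall ⊕ takes the minimum of its arguments and ⊗ takes their sum. Working out the expression (((8 ⊗ -2) ⊕ (-5 ⊕ 6)) ⊗ ((1 ⊕ 3) ⊕ (1 ⊗ -3))) gives -7.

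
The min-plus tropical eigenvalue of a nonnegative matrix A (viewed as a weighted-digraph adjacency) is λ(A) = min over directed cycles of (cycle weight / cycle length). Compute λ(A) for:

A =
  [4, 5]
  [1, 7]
λ(A) = 3

Enumerate directed cycles and compute their means (weight / length). Sample:
  cycle 0 → 0: weight = 4, length = 1, mean = 4/1 ≈ 4.000
  cycle 1 → 1: weight = 7, length = 1, mean = 7/1 ≈ 7.000
  cycle 0 → 1 → 0: weight = 6, length = 2, mean = 6/2 ≈ 3.000
  cycle 1 → 0 → 1: weight = 6, length = 2, mean = 6/2 ≈ 3.000
Minimum mean = 3.000, attained e.g. along the cycle 0 → 1 → 0 with weight 6 and length 2. So λ(A) = 6/2 = 3.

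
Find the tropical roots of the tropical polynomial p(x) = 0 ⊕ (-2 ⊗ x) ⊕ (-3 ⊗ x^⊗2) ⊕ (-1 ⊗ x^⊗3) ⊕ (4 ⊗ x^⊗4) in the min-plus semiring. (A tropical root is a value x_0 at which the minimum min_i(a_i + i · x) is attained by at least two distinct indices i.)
Roots: {-5, -2, 1, 2}

Each tropical root is a break point of the lower envelope of the lines y = a_i + i · x (there are 5 lines, with slopes 0, 1, ..., 4). Only the lines that attain the minimum somewhere contribute to roots; other lines are dominated. Here the surviving (envelope) indices are i = 4, i = 3, i = 2, i = 1, i = 0.
Intersections between consecutive envelope lines give the roots: for adjacent envelope indices i < j the intersection is x = (a_i − a_j) / (j − i). Reading off the sorted break points: {-5, -2, 1, 2}.
Verification: at each break x_0, at least two indices attain the minimum of min_i(a_i + i · x_0).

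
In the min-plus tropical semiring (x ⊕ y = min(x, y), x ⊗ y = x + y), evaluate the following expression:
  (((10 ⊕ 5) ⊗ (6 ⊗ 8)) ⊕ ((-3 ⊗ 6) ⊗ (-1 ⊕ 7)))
(((10 ⊕ 5) ⊗ (6 ⊗ 8)) ⊕ ((-3 ⊗ 6) ⊗ (-1 ⊕ 7))) = 2

Expand innermost to outermost. Recall ⊕ takes the minimum of its arguments and ⊗ takes their sum. Working out the expression (((10 ⊕ 5) ⊗ (6 ⊗ 8)) ⊕ ((-3 ⊗ 6) ⊗ (-1 ⊕ 7))) gives 2.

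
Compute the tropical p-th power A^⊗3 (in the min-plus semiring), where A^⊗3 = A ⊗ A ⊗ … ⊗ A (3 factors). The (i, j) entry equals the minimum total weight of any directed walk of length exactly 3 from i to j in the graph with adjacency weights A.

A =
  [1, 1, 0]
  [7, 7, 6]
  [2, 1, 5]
A^⊗3 =
  [3, 2, 2]
  [9, 8, 8]
  [4, 3, 3]

Each entry (A^⊗3)_ij equals the minimum over all length-3 walks i = v_0 → v_1 → … → v_3 = j of Σ_t A[v_t][v_{t+1}]. For example, for (i, j) = (0, 2) we minimise over 9 possible intermediate vertex sequences; the minimum is 2, attained along the walk 0 → 0 → 0 → 2.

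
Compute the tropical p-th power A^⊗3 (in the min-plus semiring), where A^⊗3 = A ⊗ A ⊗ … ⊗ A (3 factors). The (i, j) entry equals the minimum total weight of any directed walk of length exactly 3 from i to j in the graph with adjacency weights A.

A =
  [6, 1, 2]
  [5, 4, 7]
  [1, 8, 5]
A^⊗3 =
  [8, 4, 5]
  [8, 9, 10]
  [4, 6, 8]

Each entry (A^⊗3)_ij equals the minimum over all length-3 walks i = v_0 → v_1 → … → v_3 = j of Σ_t A[v_t][v_{t+1}]. For example, for (i, j) = (0, 2) we minimise over 9 possible intermediate vertex sequences; the minimum is 5, attained along the walk 0 → 2 → 0 → 2.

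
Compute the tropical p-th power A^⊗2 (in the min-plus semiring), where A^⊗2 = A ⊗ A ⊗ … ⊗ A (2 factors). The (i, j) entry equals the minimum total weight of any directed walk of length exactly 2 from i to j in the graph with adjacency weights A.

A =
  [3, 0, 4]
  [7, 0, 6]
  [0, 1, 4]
A^⊗2 =
  [4, 0, 6]
  [6, 0, 6]
  [3, 0, 4]

Each entry (A^⊗2)_ij equals the minimum over all length-2 walks i = v_0 → v_1 → … → v_2 = j of Σ_t A[v_t][v_{t+1}]. For example, for (i, j) = (0, 2) we minimise over 3 possible intermediate vertex sequences; the minimum is 6, attained along the walk 0 → 1 → 2.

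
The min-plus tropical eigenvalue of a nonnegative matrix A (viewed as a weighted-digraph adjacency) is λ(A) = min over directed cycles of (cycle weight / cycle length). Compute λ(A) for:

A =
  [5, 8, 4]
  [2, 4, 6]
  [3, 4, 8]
λ(A) = 10/3

Enumerate directed cycles and compute their means (weight / length). Sample:
  cycle 0 → 0: weight = 5, length = 1, mean = 5/1 ≈ 5.000
  cycle 1 → 1: weight = 4, length = 1, mean = 4/1 ≈ 4.000
  cycle 2 → 2: weight = 8, length = 1, mean = 8/1 ≈ 8.000
  cycle 0 → 1 → 0: weight = 10, length = 2, mean = 10/2 ≈ 5.000
  cycle 0 → 2 → 0: weight = 7, length = 2, mean = 7/2 ≈ 3.500
  cycle 1 → 0 → 1: weight = 10, length = 2, mean = 10/2 ≈ 5.000
Minimum mean = 3.333, attained e.g. along the cycle 0 → 2 → 1 → 0 with weight 10 and length 3. So λ(A) = 10/3 = 10/3.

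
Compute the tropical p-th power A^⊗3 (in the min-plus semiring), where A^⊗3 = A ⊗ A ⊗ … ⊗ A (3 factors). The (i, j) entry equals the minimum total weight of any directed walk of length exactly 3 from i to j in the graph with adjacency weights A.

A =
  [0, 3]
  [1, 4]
A^⊗3 =
  [0, 3]
  [1, 4]

Each entry (A^⊗3)_ij equals the minimum over all length-3 walks i = v_0 → v_1 → … → v_3 = j of Σ_t A[v_t][v_{t+1}]. For example, for (i, j) = (0, 1) we minimise over 4 possible intermediate vertex sequences; the minimum is 3, attained along the walk 0 → 0 → 0 → 1.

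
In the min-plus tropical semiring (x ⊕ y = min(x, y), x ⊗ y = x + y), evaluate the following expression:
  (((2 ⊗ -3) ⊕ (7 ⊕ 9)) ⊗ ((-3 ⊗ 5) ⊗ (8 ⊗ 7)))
(((2 ⊗ -3) ⊕ (7 ⊕ 9)) ⊗ ((-3 ⊗ 5) ⊗ (8 ⊗ 7))) = 16

Expand innermost to outermost. Recall ⊕ takes the minimum of its arguments and ⊗ takes their sum. Working out the expression (((2 ⊗ -3) ⊕ (7 ⊕ 9)) ⊗ ((-3 ⊗ 5) ⊗ (8 ⊗ 7))) gives 16.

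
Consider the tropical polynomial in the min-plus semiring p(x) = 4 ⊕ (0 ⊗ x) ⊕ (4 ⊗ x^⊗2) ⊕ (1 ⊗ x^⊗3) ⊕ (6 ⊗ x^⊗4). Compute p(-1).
p(-1) = -2

A tropical monomial a ⊗ x^⊗i evaluates to a + i · x. Evaluating each term at x = -1:
  Term 0 contributes 4 + 0 · -1 = 4
  Term 1 contributes 0 + 1 · -1 = -1
  Term 2 contributes 4 + 2 · -1 = 2
  Term 3 contributes 1 + 3 · -1 = -2
  Term 4 contributes 6 + 4 · -1 = 2
p(-1) = ⊕ of these = min[4, -1, 2, -2, 2] = -2.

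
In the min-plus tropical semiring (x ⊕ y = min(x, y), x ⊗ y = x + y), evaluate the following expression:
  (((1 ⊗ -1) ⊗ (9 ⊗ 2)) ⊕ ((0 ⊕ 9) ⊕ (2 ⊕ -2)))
(((1 ⊗ -1) ⊗ (9 ⊗ 2)) ⊕ ((0 ⊕ 9) ⊕ (2 ⊕ -2))) = -2

Expand innermost to outermost. Recall ⊕ takes the minimum of its arguments and ⊗ takes their sum. Working out the expression (((1 ⊗ -1) ⊗ (9 ⊗ 2)) ⊕ ((0 ⊕ 9) ⊕ (2 ⊕ -2))) gives -2.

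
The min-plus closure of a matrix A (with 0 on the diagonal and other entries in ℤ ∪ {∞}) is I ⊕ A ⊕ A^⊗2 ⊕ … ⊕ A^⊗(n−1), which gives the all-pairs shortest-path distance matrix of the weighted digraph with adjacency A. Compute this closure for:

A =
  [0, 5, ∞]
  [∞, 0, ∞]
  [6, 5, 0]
Closure =
  [0, 5, ∞]
  [∞, 0, ∞]
  [6, 5, 0]

This is the Floyd-Warshall all-pairs shortest-path computation. For each intermediate vertex k = 0, 1, …, 2, update dist[i][j] ← min(dist[i][j], dist[i][k] + dist[k][j]). The final matrix gives, for each (i, j), the minimum total weight of any directed path from i to j (possibly empty when i = j).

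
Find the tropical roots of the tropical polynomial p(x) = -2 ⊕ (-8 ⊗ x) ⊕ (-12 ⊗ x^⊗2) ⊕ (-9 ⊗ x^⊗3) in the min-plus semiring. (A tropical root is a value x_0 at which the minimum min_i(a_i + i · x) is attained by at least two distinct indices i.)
Roots: {-3, 4, 6}

Each tropical root is a break point of the lower envelope of the lines y = a_i + i · x (there are 4 lines, with slopes 0, 1, ..., 3). Only the lines that attain the minimum somewhere contribute to roots; other lines are dominated. Here the surviving (envelope) indices are i = 3, i = 2, i = 1, i = 0.
Intersections between consecutive envelope lines give the roots: for adjacent envelope indices i < j the intersection is x = (a_i − a_j) / (j − i). Reading off the sorted break points: {-3, 4, 6}.
Verification: at each break x_0, at least two indices attain the minimum of min_i(a_i + i · x_0).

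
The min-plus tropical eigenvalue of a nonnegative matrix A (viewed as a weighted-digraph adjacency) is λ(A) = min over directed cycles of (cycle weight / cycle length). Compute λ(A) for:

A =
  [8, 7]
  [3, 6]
λ(A) = 5

Enumerate directed cycles and compute their means (weight / length). Sample:
  cycle 0 → 0: weight = 8, length = 1, mean = 8/1 ≈ 8.000
  cycle 1 → 1: weight = 6, length = 1, mean = 6/1 ≈ 6.000
  cycle 0 → 1 → 0: weight = 10, length = 2, mean = 10/2 ≈ 5.000
  cycle 1 → 0 → 1: weight = 10, length = 2, mean = 10/2 ≈ 5.000
Minimum mean = 5.000, attained e.g. along the cycle 0 → 1 → 0 with weight 10 and length 2. So λ(A) = 10/2 = 5.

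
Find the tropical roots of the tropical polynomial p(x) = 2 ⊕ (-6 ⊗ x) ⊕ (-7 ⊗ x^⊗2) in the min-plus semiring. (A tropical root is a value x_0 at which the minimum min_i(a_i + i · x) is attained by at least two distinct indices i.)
Roots: {1, 8}

Each tropical root is a break point of the lower envelope of the lines y = a_i + i · x (there are 3 lines, with slopes 0, 1, ..., 2). Only the lines that attain the minimum somewhere contribute to roots; other lines are dominated. Here the surviving (envelope) indices are i = 2, i = 1, i = 0.
Intersections between consecutive envelope lines give the roots: for adjacent envelope indices i < j the intersection is x = (a_i − a_j) / (j − i). Reading off the sorted break points: {1, 8}.
Verification: at each break x_0, at least two indices attain the minimum of min_i(a_i + i · x_0).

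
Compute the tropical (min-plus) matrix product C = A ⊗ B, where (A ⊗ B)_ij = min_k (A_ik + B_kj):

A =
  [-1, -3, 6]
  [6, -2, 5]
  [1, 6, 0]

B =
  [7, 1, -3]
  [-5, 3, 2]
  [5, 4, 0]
A ⊗ B =
  [-8, 0, -4]
  [-7, 1, 0]
  [1, 2, -2]

Apply the min-plus product entry-by-entry:
  C[0][0] = min over k of (A[0][0] + B[0][0] = -1 + 7 = 6, A[0][1] + B[1][0] = -3 + -5 = -8, A[0][2] + B[2][0] = 6 + 5 = 11) = -8 (attained at k = 1)
  C[0][1] = min over k of (A[0][0] + B[0][1] = -1 + 1 = 0, A[0][1] + B[1][1] = -3 + 3 = 0, A[0][2] + B[2][1] = 6 + 4 = 10) = 0 (attained at k = 0)
  C[0][2] = min over k of (A[0][0] + B[0][2] = -1 + -3 = -4, A[0][1] + B[1][2] = -3 + 2 = -1, A[0][2] + B[2][2] = 6 + 0 = 6) = -4 (attained at k = 0)
  C[1][0] = min over k of (A[1][0] + B[0][0] = 6 + 7 = 13, A[1][1] + B[1][0] = -2 + -5 = -7, A[1][2] + B[2][0] = 5 + 5 = 10) = -7 (attained at k = 1)
  C[1][1] = min over k of (A[1][0] + B[0][1] = 6 + 1 = 7, A[1][1] + B[1][1] = -2 + 3 = 1, A[1][2] + B[2][1] = 5 + 4 = 9) = 1 (attained at k = 1)
  C[1][2] = min over k of (A[1][0] + B[0][2] = 6 + -3 = 3, A[1][1] + B[1][2] = -2 + 2 = 0, A[1][2] + B[2][2] = 5 + 0 = 5) = 0 (attained at k = 1)
  C[2][0] = min over k of (A[2][0] + B[0][0] = 1 + 7 = 8, A[2][1] + B[1][0] = 6 + -5 = 1, A[2][2] + B[2][0] = 0 + 5 = 5) = 1 (attained at k = 1)
  C[2][1] = min over k of (A[2][0] + B[0][1] = 1 + 1 = 2, A[2][1] + B[1][1] = 6 + 3 = 9, A[2][2] + B[2][1] = 0 + 4 = 4) = 2 (attained at k = 0)
  C[2][2] = min over k of (A[2][0] + B[0][2] = 1 + -3 = -2, A[2][1] + B[1][2] = 6 + 2 = 8, A[2][2] + B[2][2] = 0 + 0 = 0) = -2 (attained at k = 0)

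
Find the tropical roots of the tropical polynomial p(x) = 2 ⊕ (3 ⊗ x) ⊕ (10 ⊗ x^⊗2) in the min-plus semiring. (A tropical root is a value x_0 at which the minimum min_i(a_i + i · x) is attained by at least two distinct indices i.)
Roots: {-7, -1}

Each tropical root is a break point of the lower envelope of the lines y = a_i + i · x (there are 3 lines, with slopes 0, 1, ..., 2). Only the lines that attain the minimum somewhere contribute to roots; other lines are dominated. Here the surviving (envelope) indices are i = 2, i = 1, i = 0.
Intersections between consecutive envelope lines give the roots: for adjacent envelope indices i < j the intersection is x = (a_i − a_j) / (j − i). Reading off the sorted break points: {-7, -1}.
Verification: at each break x_0, at least two indices attain the minimum of min_i(a_i + i · x_0).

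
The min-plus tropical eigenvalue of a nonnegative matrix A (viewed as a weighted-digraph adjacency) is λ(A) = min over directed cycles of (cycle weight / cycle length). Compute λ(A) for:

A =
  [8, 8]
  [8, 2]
λ(A) = 2

Enumerate directed cycles and compute their means (weight / length). Sample:
  cycle 0 → 0: weight = 8, length = 1, mean = 8/1 ≈ 8.000
  cycle 1 → 1: weight = 2, length = 1, mean = 2/1 ≈ 2.000
  cycle 0 → 1 → 0: weight = 16, length = 2, mean = 16/2 ≈ 8.000
  cycle 1 → 0 → 1: weight = 16, length = 2, mean = 16/2 ≈ 8.000
Minimum mean = 2.000, attained e.g. along the cycle 1 → 1 with weight 2 and length 1. So λ(A) = 2/1 = 2.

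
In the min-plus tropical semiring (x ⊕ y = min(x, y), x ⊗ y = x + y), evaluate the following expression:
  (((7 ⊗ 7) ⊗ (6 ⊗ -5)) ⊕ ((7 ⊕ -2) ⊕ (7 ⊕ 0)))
(((7 ⊗ 7) ⊗ (6 ⊗ -5)) ⊕ ((7 ⊕ -2) ⊕ (7 ⊕ 0))) = -2

Expand innermost to outermost. Recall ⊕ takes the minimum of its arguments and ⊗ takes their sum. Working out the expression (((7 ⊗ 7) ⊗ (6 ⊗ -5)) ⊕ ((7 ⊕ -2) ⊕ (7 ⊕ 0))) gives -2.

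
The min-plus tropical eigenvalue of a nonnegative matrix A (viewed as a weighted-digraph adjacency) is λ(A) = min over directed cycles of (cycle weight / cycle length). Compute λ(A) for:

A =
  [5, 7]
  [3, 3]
λ(A) = 3

Enumerate directed cycles and compute their means (weight / length). Sample:
  cycle 0 → 0: weight = 5, length = 1, mean = 5/1 ≈ 5.000
  cycle 1 → 1: weight = 3, length = 1, mean = 3/1 ≈ 3.000
  cycle 0 → 1 → 0: weight = 10, length = 2, mean = 10/2 ≈ 5.000
  cycle 1 → 0 → 1: weight = 10, length = 2, mean = 10/2 ≈ 5.000
Minimum mean = 3.000, attained e.g. along the cycle 1 → 1 with weight 3 and length 1. So λ(A) = 3/1 = 3.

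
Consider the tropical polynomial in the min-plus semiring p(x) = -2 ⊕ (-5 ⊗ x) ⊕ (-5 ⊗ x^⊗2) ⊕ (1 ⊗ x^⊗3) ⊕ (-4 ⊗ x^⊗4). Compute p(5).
p(5) = -2

A tropical monomial a ⊗ x^⊗i evaluates to a + i · x. Evaluating each term at x = 5:
  Term 0 contributes -2 + 0 · 5 = -2
  Term 1 contributes -5 + 1 · 5 = 0
  Term 2 contributes -5 + 2 · 5 = 5
  Term 3 contributes 1 + 3 · 5 = 16
  Term 4 contributes -4 + 4 · 5 = 16
p(5) = ⊕ of these = min[-2, 0, 5, 16, 16] = -2.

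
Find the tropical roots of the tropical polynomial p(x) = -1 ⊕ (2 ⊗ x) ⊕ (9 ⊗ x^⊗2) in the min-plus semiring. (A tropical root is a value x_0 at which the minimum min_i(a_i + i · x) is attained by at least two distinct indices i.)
Roots: {-7, -3}

Each tropical root is a break point of the lower envelope of the lines y = a_i + i · x (there are 3 lines, with slopes 0, 1, ..., 2). Only the lines that attain the minimum somewhere contribute to roots; other lines are dominated. Here the surviving (envelope) indices are i = 2, i = 1, i = 0.
Intersections between consecutive envelope lines give the roots: for adjacent envelope indices i < j the intersection is x = (a_i − a_j) / (j − i). Reading off the sorted break points: {-7, -3}.
Verification: at each break x_0, at least two indices attain the minimum of min_i(a_i + i · x_0).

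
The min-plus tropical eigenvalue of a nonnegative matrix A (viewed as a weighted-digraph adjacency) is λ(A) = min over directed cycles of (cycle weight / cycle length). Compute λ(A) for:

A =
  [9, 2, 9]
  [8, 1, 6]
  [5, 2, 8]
λ(A) = 1

Enumerate directed cycles and compute their means (weight / length). Sample:
  cycle 0 → 0: weight = 9, length = 1, mean = 9/1 ≈ 9.000
  cycle 1 → 1: weight = 1, length = 1, mean = 1/1 ≈ 1.000
  cycle 2 → 2: weight = 8, length = 1, mean = 8/1 ≈ 8.000
  cycle 0 → 1 → 0: weight = 10, length = 2, mean = 10/2 ≈ 5.000
  cycle 0 → 2 → 0: weight = 14, length = 2, mean = 14/2 ≈ 7.000
  cycle 1 → 0 → 1: weight = 10, length = 2, mean = 10/2 ≈ 5.000
Minimum mean = 1.000, attained e.g. along the cycle 1 → 1 with weight 1 and length 1. So λ(A) = 1/1 = 1.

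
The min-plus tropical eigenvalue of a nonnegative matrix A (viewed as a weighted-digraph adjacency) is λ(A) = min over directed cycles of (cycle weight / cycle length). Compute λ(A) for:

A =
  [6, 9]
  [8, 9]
λ(A) = 6

Enumerate directed cycles and compute their means (weight / length). Sample:
  cycle 0 → 0: weight = 6, length = 1, mean = 6/1 ≈ 6.000
  cycle 1 → 1: weight = 9, length = 1, mean = 9/1 ≈ 9.000
  cycle 0 → 1 → 0: weight = 17, length = 2, mean = 17/2 ≈ 8.500
  cycle 1 → 0 → 1: weight = 17, length = 2, mean = 17/2 ≈ 8.500
Minimum mean = 6.000, attained e.g. along the cycle 0 → 0 with weight 6 and length 1. So λ(A) = 6/1 = 6.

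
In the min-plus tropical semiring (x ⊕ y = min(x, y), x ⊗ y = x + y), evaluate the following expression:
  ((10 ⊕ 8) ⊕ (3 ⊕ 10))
((10 ⊕ 8) ⊕ (3 ⊕ 10)) = 3

Expand innermost to outermost. Recall ⊕ takes the minimum of its arguments and ⊗ takes their sum. Working out the expression ((10 ⊕ 8) ⊕ (3 ⊕ 10)) gives 3.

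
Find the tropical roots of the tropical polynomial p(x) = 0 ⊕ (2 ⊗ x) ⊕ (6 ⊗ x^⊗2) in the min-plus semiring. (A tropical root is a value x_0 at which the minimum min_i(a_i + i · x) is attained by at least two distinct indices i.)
Roots: {-4, -2}

Each tropical root is a break point of the lower envelope of the lines y = a_i + i · x (there are 3 lines, with slopes 0, 1, ..., 2). Only the lines that attain the minimum somewhere contribute to roots; other lines are dominated. Here the surviving (envelope) indices are i = 2, i = 1, i = 0.
Intersections between consecutive envelope lines give the roots: for adjacent envelope indices i < j the intersection is x = (a_i − a_j) / (j − i). Reading off the sorted break points: {-4, -2}.
Verification: at each break x_0, at least two indices attain the minimum of min_i(a_i + i · x_0).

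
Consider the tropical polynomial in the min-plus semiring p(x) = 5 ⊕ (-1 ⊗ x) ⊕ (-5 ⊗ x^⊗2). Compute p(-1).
p(-1) = -7

A tropical monomial a ⊗ x^⊗i evaluates to a + i · x. Evaluating each term at x = -1:
  Term 0 contributes 5 + 0 · -1 = 5
  Term 1 contributes -1 + 1 · -1 = -2
  Term 2 contributes -5 + 2 · -1 = -7
p(-1) = ⊕ of these = min[5, -2, -7] = -7.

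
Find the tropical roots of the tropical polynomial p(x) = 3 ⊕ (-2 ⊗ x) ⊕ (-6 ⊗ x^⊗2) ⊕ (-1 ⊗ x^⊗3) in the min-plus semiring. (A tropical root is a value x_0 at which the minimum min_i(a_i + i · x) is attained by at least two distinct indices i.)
Roots: {-5, 4, 5}

Each tropical root is a break point of the lower envelope of the lines y = a_i + i · x (there are 4 lines, with slopes 0, 1, ..., 3). Only the lines that attain the minimum somewhere contribute to roots; other lines are dominated. Here the surviving (envelope) indices are i = 3, i = 2, i = 1, i = 0.
Intersections between consecutive envelope lines give the roots: for adjacent envelope indices i < j the intersection is x = (a_i − a_j) / (j − i). Reading off the sorted break points: {-5, 4, 5}.
Verification: at each break x_0, at least two indices attain the minimum of min_i(a_i + i · x_0).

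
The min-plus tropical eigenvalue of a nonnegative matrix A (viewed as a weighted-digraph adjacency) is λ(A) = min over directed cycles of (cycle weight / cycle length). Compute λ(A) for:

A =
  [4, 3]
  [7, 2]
λ(A) = 2

Enumerate directed cycles and compute their means (weight / length). Sample:
  cycle 0 → 0: weight = 4, length = 1, mean = 4/1 ≈ 4.000
  cycle 1 → 1: weight = 2, length = 1, mean = 2/1 ≈ 2.000
  cycle 0 → 1 → 0: weight = 10, length = 2, mean = 10/2 ≈ 5.000
  cycle 1 → 0 → 1: weight = 10, length = 2, mean = 10/2 ≈ 5.000
Minimum mean = 2.000, attained e.g. along the cycle 1 → 1 with weight 2 and length 1. So λ(A) = 2/1 = 2.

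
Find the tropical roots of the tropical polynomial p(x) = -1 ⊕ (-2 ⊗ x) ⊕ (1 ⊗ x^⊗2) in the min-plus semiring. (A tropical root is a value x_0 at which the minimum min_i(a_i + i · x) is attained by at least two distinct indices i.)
Roots: {-3, 1}

Each tropical root is a break point of the lower envelope of the lines y = a_i + i · x (there are 3 lines, with slopes 0, 1, ..., 2). Only the lines that attain the minimum somewhere contribute to roots; other lines are dominated. Here the surviving (envelope) indices are i = 2, i = 1, i = 0.
Intersections between consecutive envelope lines give the roots: for adjacent envelope indices i < j the intersection is x = (a_i − a_j) / (j − i). Reading off the sorted break points: {-3, 1}.
Verification: at each break x_0, at least two indices attain the minimum of min_i(a_i + i · x_0).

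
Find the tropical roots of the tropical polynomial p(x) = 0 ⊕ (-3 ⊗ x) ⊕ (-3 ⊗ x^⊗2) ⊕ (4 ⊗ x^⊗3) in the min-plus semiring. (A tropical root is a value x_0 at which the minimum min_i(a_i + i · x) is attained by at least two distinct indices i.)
Roots: {-7, 0, 3}

Each tropical root is a break point of the lower envelope of the lines y = a_i + i · x (there are 4 lines, with slopes 0, 1, ..., 3). Only the lines that attain the minimum somewhere contribute to roots; other lines are dominated. Here the surviving (envelope) indices are i = 3, i = 2, i = 1, i = 0.
Intersections between consecutive envelope lines give the roots: for adjacent envelope indices i < j the intersection is x = (a_i − a_j) / (j − i). Reading off the sorted break points: {-7, 0, 3}.
Verification: at each break x_0, at least two indices attain the minimum of min_i(a_i + i · x_0).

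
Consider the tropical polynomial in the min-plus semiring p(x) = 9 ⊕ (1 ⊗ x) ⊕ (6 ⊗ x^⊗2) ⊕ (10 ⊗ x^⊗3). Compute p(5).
p(5) = 6

A tropical monomial a ⊗ x^⊗i evaluates to a + i · x. Evaluating each term at x = 5:
  Term 0 contributes 9 + 0 · 5 = 9
  Term 1 contributes 1 + 1 · 5 = 6
  Term 2 contributes 6 + 2 · 5 = 16
  Term 3 contributes 10 + 3 · 5 = 25
p(5) = ⊕ of these = min[9, 6, 16, 25] = 6.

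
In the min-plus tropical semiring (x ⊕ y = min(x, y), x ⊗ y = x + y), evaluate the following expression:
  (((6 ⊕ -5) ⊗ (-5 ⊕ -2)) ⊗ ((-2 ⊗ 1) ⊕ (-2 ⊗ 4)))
(((6 ⊕ -5) ⊗ (-5 ⊕ -2)) ⊗ ((-2 ⊗ 1) ⊕ (-2 ⊗ 4))) = -11

Expand innermost to outermost. Recall ⊕ takes the minimum of its arguments and ⊗ takes their sum. Working out the expression (((6 ⊕ -5) ⊗ (-5 ⊕ -2)) ⊗ ((-2 ⊗ 1) ⊕ (-2 ⊗ 4))) gives -11.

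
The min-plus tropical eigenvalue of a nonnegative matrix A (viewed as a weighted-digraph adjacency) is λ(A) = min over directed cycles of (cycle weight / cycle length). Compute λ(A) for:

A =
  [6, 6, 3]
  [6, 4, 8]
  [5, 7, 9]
λ(A) = 4

Enumerate directed cycles and compute their means (weight / length). Sample:
  cycle 0 → 0: weight = 6, length = 1, mean = 6/1 ≈ 6.000
  cycle 1 → 1: weight = 4, length = 1, mean = 4/1 ≈ 4.000
  cycle 2 → 2: weight = 9, length = 1, mean = 9/1 ≈ 9.000
  cycle 0 → 1 → 0: weight = 12, length = 2, mean = 12/2 ≈ 6.000
  cycle 0 → 2 → 0: weight = 8, length = 2, mean = 8/2 ≈ 4.000
  cycle 1 → 0 → 1: weight = 12, length = 2, mean = 12/2 ≈ 6.000
Minimum mean = 4.000, attained e.g. along the cycle 1 → 1 with weight 4 and length 1. So λ(A) = 4/1 = 4.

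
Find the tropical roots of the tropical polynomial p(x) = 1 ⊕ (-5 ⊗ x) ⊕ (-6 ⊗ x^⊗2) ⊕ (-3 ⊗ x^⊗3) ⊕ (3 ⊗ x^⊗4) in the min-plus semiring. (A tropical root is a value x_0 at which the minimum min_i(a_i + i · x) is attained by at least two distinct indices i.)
Roots: {-6, -3, 1, 6}

Each tropical root is a break point of the lower envelope of the lines y = a_i + i · x (there are 5 lines, with slopes 0, 1, ..., 4). Only the lines that attain the minimum somewhere contribute to roots; other lines are dominated. Here the surviving (envelope) indices are i = 4, i = 3, i = 2, i = 1, i = 0.
Intersections between consecutive envelope lines give the roots: for adjacent envelope indices i < j the intersection is x = (a_i − a_j) / (j − i). Reading off the sorted break points: {-6, -3, 1, 6}.
Verification: at each break x_0, at least two indices attain the minimum of min_i(a_i + i · x_0).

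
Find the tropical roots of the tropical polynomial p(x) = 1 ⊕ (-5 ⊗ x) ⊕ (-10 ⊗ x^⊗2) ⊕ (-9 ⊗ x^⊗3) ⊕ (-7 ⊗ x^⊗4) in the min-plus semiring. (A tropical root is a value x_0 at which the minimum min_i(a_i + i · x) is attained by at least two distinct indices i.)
Roots: {-2, -1, 5, 6}

Each tropical root is a break point of the lower envelope of the lines y = a_i + i · x (there are 5 lines, with slopes 0, 1, ..., 4). Only the lines that attain the minimum somewhere contribute to roots; other lines are dominated. Here the surviving (envelope) indices are i = 4, i = 3, i = 2, i = 1, i = 0.
Intersections between consecutive envelope lines give the roots: for adjacent envelope indices i < j the intersection is x = (a_i − a_j) / (j − i). Reading off the sorted break points: {-2, -1, 5, 6}.
Verification: at each break x_0, at least two indices attain the minimum of min_i(a_i + i · x_0).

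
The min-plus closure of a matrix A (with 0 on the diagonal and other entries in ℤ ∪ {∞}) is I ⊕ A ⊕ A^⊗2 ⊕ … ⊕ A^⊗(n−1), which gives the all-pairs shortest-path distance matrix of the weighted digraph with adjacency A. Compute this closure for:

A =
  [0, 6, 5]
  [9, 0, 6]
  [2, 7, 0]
Closure =
  [0, 6, 5]
  [8, 0, 6]
  [2, 7, 0]

This is the Floyd-Warshall all-pairs shortest-path computation. For each intermediate vertex k = 0, 1, …, 2, update dist[i][j] ← min(dist[i][j], dist[i][k] + dist[k][j]). The final matrix gives, for each (i, j), the minimum total weight of any directed path from i to j (possibly empty when i = j).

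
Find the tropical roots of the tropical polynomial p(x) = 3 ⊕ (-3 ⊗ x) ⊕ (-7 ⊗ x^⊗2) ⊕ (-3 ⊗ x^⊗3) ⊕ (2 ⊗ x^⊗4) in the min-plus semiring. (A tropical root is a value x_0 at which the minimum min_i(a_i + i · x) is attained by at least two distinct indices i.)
Roots: {-5, -4, 4, 6}

Each tropical root is a break point of the lower envelope of the lines y = a_i + i · x (there are 5 lines, with slopes 0, 1, ..., 4). Only the lines that attain the minimum somewhere contribute to roots; other lines are dominated. Here the surviving (envelope) indices are i = 4, i = 3, i = 2, i = 1, i = 0.
Intersections between consecutive envelope lines give the roots: for adjacent envelope indices i < j the intersection is x = (a_i − a_j) / (j − i). Reading off the sorted break points: {-5, -4, 4, 6}.
Verification: at each break x_0, at least two indices attain the minimum of min_i(a_i + i · x_0).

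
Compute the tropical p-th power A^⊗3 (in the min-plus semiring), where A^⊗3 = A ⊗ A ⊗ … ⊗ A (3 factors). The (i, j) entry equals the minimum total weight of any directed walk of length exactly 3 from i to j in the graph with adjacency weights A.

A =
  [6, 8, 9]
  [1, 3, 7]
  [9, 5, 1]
A^⊗3 =
  [12, 14, 11]
  [7, 9, 9]
  [7, 7, 3]

Each entry (A^⊗3)_ij equals the minimum over all length-3 walks i = v_0 → v_1 → … → v_3 = j of Σ_t A[v_t][v_{t+1}]. For example, for (i, j) = (0, 2) we minimise over 9 possible intermediate vertex sequences; the minimum is 11, attained along the walk 0 → 2 → 2 → 2.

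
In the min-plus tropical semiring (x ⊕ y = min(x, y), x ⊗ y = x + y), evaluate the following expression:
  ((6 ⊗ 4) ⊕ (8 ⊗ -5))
((6 ⊗ 4) ⊕ (8 ⊗ -5)) = 3

Expand innermost to outermost. Recall ⊕ takes the minimum of its arguments and ⊗ takes their sum. Working out the expression ((6 ⊗ 4) ⊕ (8 ⊗ -5)) gives 3.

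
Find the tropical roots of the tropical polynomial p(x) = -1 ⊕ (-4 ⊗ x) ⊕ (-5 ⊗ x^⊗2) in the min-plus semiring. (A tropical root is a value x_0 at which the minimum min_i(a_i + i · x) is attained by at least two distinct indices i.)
Roots: {1, 3}

Each tropical root is a break point of the lower envelope of the lines y = a_i + i · x (there are 3 lines, with slopes 0, 1, ..., 2). Only the lines that attain the minimum somewhere contribute to roots; other lines are dominated. Here the surviving (envelope) indices are i = 2, i = 1, i = 0.
Intersections between consecutive envelope lines give the roots: for adjacent envelope indices i < j the intersection is x = (a_i − a_j) / (j − i). Reading off the sorted break points: {1, 3}.
Verification: at each break x_0, at least two indices attain the minimum of min_i(a_i + i · x_0).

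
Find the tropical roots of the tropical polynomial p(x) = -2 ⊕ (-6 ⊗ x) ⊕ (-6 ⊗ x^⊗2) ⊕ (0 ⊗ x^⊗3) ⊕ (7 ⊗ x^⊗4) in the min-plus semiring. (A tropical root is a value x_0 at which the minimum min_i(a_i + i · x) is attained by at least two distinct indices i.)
Roots: {-7, -6, 0, 4}

Each tropical root is a break point of the lower envelope of the lines y = a_i + i · x (there are 5 lines, with slopes 0, 1, ..., 4). Only the lines that attain the minimum somewhere contribute to roots; other lines are dominated. Here the surviving (envelope) indices are i = 4, i = 3, i = 2, i = 1, i = 0.
Intersections between consecutive envelope lines give the roots: for adjacent envelope indices i < j the intersection is x = (a_i − a_j) / (j − i). Reading off the sorted break points: {-7, -6, 0, 4}.
Verification: at each break x_0, at least two indices attain the minimum of min_i(a_i + i · x_0).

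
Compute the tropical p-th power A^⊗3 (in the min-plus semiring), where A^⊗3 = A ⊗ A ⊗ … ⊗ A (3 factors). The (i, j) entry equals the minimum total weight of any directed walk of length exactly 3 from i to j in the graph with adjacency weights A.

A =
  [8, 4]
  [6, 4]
A^⊗3 =
  [14, 12]
  [14, 12]

Each entry (A^⊗3)_ij equals the minimum over all length-3 walks i = v_0 → v_1 → … → v_3 = j of Σ_t A[v_t][v_{t+1}]. For example, for (i, j) = (0, 1) we minimise over 4 possible intermediate vertex sequences; the minimum is 12, attained along the walk 0 → 1 → 1 → 1.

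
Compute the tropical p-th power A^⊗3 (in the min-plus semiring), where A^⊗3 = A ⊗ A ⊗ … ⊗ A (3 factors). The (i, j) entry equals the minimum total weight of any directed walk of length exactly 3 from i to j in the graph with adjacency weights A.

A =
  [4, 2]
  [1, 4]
A^⊗3 =
  [7, 5]
  [4, 7]

Each entry (A^⊗3)_ij equals the minimum over all length-3 walks i = v_0 → v_1 → … → v_3 = j of Σ_t A[v_t][v_{t+1}]. For example, for (i, j) = (0, 1) we minimise over 4 possible intermediate vertex sequences; the minimum is 5, attained along the walk 0 → 1 → 0 → 1.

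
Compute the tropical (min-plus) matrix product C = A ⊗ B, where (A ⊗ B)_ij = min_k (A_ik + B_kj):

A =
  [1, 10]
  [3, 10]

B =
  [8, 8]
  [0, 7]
A ⊗ B =
  [9, 9]
  [10, 11]

Apply the min-plus product entry-by-entry:
  C[0][0] = min over k of (A[0][0] + B[0][0] = 1 + 8 = 9, A[0][1] + B[1][0] = 10 + 0 = 10) = 9 (attained at k = 0)
  C[0][1] = min over k of (A[0][0] + B[0][1] = 1 + 8 = 9, A[0][1] + B[1][1] = 10 + 7 = 17) = 9 (attained at k = 0)
  C[1][0] = min over k of (A[1][0] + B[0][0] = 3 + 8 = 11, A[1][1] + B[1][0] = 10 + 0 = 10) = 10 (attained at k = 1)
  C[1][1] = min over k of (A[1][0] + B[0][1] = 3 + 8 = 11, A[1][1] + B[1][1] = 10 + 7 = 17) = 11 (attained at k = 0)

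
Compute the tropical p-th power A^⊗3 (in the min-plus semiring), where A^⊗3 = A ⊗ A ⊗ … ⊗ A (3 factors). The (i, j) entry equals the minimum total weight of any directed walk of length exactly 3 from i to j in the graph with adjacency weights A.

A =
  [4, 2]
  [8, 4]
A^⊗3 =
  [12, 10]
  [16, 12]

Each entry (A^⊗3)_ij equals the minimum over all length-3 walks i = v_0 → v_1 → … → v_3 = j of Σ_t A[v_t][v_{t+1}]. For example, for (i, j) = (0, 1) we minimise over 4 possible intermediate vertex sequences; the minimum is 10, attained along the walk 0 → 0 → 0 → 1.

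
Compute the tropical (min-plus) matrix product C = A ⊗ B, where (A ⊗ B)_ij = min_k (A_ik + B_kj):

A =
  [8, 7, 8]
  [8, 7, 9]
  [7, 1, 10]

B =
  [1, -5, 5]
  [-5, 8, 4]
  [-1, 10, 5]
A ⊗ B =
  [2, 3, 11]
  [2, 3, 11]
  [-4, 2, 5]

Apply the min-plus product entry-by-entry:
  C[0][0] = min over k of (A[0][0] + B[0][0] = 8 + 1 = 9, A[0][1] + B[1][0] = 7 + -5 = 2, A[0][2] + B[2][0] = 8 + -1 = 7) = 2 (attained at k = 1)
  C[0][1] = min over k of (A[0][0] + B[0][1] = 8 + -5 = 3, A[0][1] + B[1][1] = 7 + 8 = 15, A[0][2] + B[2][1] = 8 + 10 = 18) = 3 (attained at k = 0)
  C[0][2] = min over k of (A[0][0] + B[0][2] = 8 + 5 = 13, A[0][1] + B[1][2] = 7 + 4 = 11, A[0][2] + B[2][2] = 8 + 5 = 13) = 11 (attained at k = 1)
  C[1][0] = min over k of (A[1][0] + B[0][0] = 8 + 1 = 9, A[1][1] + B[1][0] = 7 + -5 = 2, A[1][2] + B[2][0] = 9 + -1 = 8) = 2 (attained at k = 1)
  C[1][1] = min over k of (A[1][0] + B[0][1] = 8 + -5 = 3, A[1][1] + B[1][1] = 7 + 8 = 15, A[1][2] + B[2][1] = 9 + 10 = 19) = 3 (attained at k = 0)
  C[1][2] = min over k of (A[1][0] + B[0][2] = 8 + 5 = 13, A[1][1] + B[1][2] = 7 + 4 = 11, A[1][2] + B[2][2] = 9 + 5 = 14) = 11 (attained at k = 1)
  C[2][0] = min over k of (A[2][0] + B[0][0] = 7 + 1 = 8, A[2][1] + B[1][0] = 1 + -5 = -4, A[2][2] + B[2][0] = 10 + -1 = 9) = -4 (attained at k = 1)
  C[2][1] = min over k of (A[2][0] + B[0][1] = 7 + -5 = 2, A[2][1] + B[1][1] = 1 + 8 = 9, A[2][2] + B[2][1] = 10 + 10 = 20) = 2 (attained at k = 0)
  C[2][2] = min over k of (A[2][0] + B[0][2] = 7 + 5 = 12, A[2][1] + B[1][2] = 1 + 4 = 5, A[2][2] + B[2][2] = 10 + 5 = 15) = 5 (attained at k = 1)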